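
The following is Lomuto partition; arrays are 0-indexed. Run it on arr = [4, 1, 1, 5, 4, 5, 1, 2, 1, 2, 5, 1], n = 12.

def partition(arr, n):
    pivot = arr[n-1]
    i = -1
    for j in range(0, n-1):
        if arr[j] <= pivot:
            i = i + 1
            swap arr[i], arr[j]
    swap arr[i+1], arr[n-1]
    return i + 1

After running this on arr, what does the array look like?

[1, 1, 1, 1, 1, 5, 4, 2, 5, 2, 5, 4]

pivot = arr[11] = 1; i = -1
j=0: arr[0]=4 > 1 → no swap
j=1: arr[1]=1 ≤ 1 → i=0, swap arr[0],arr[1] → [1, 4, 1, 5, 4, 5, 1, 2, 1, 2, 5, 1]
j=2: arr[2]=1 ≤ 1 → i=1, swap arr[1],arr[2] → [1, 1, 4, 5, 4, 5, 1, 2, 1, 2, 5, 1]
j=3: arr[3]=5 > 1 → no swap
j=4: arr[4]=4 > 1 → no swap
j=5: arr[5]=5 > 1 → no swap
j=6: arr[6]=1 ≤ 1 → i=2, swap arr[2],arr[6] → [1, 1, 1, 5, 4, 5, 4, 2, 1, 2, 5, 1]
j=7: arr[7]=2 > 1 → no swap
j=8: arr[8]=1 ≤ 1 → i=3, swap arr[3],arr[8] → [1, 1, 1, 1, 4, 5, 4, 2, 5, 2, 5, 1]
j=9: arr[9]=2 > 1 → no swap
j=10: arr[10]=5 > 1 → no swap
final swap arr[4],arr[11] → [1, 1, 1, 1, 1, 5, 4, 2, 5, 2, 5, 4]; return 4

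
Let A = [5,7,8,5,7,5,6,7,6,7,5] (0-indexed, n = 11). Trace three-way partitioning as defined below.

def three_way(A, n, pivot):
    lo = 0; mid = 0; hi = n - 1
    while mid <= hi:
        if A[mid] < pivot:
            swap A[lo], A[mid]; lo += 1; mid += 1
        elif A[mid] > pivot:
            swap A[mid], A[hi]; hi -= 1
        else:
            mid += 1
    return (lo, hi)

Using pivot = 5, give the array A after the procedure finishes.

[5,5,5,5,7,6,7,6,7,8,7]

lo=0 mid=0 hi=10
5=5: mid=1
7>5: swap(1,10), hi=9 ⇒ [5,5,8,5,7,5,6,7,6,7,7]
5=5: mid=2
8>5: swap(2,9), hi=8 ⇒ [5,5,7,5,7,5,6,7,6,8,7]
7>5: swap(2,8), hi=7 ⇒ [5,5,6,5,7,5,6,7,7,8,7]
6>5: swap(2,7), hi=6 ⇒ [5,5,7,5,7,5,6,6,7,8,7]
7>5: swap(2,6), hi=5 ⇒ [5,5,6,5,7,5,7,6,7,8,7]
6>5: swap(2,5), hi=4 ⇒ [5,5,5,5,7,6,7,6,7,8,7]
5=5: mid=3
5=5: mid=4
7>5: swap(4,4), hi=3 ⇒ [5,5,5,5,7,6,7,6,7,8,7]
done. lo=0 hi=3; A=[5,5,5,5,7,6,7,6,7,8,7]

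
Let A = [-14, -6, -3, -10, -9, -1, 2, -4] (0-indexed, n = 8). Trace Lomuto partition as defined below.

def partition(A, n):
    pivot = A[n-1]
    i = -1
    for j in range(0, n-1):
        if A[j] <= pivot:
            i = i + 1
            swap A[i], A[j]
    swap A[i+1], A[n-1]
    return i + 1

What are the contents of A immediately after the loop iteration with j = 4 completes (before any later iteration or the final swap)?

pivot=-4, i=-1
j=0: -14≤-4, i=0, swap(0,0) ⇒ [-14, -6, -3, -10, -9, -1, 2, -4]
j=1: -6≤-4, i=1, swap(1,1) ⇒ [-14, -6, -3, -10, -9, -1, 2, -4]
j=2: -3>-4, skip
j=3: -10≤-4, i=2, swap(2,3) ⇒ [-14, -6, -10, -3, -9, -1, 2, -4]
j=4: -9≤-4, i=3, swap(3,4) ⇒ [-14, -6, -10, -9, -3, -1, 2, -4]
(after j=4) A = [-14, -6, -10, -9, -3, -1, 2, -4]

[-14, -6, -10, -9, -3, -1, 2, -4]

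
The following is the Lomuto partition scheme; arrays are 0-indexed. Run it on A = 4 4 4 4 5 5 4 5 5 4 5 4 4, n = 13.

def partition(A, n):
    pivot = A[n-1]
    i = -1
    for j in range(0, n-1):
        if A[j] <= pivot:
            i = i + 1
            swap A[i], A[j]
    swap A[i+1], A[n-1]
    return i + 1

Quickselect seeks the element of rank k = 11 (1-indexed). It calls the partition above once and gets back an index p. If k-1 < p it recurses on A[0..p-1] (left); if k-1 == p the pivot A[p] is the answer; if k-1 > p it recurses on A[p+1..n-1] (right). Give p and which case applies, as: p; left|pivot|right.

7; right

pivot=4, i=-1
j=0: 4≤4, i=0, swap(0,0) ⇒ 4 4 4 4 5 5 4 5 5 4 5 4 4
j=1: 4≤4, i=1, swap(1,1) ⇒ 4 4 4 4 5 5 4 5 5 4 5 4 4
j=2: 4≤4, i=2, swap(2,2) ⇒ 4 4 4 4 5 5 4 5 5 4 5 4 4
j=3: 4≤4, i=3, swap(3,3) ⇒ 4 4 4 4 5 5 4 5 5 4 5 4 4
j=4: 5>4, skip
j=5: 5>4, skip
j=6: 4≤4, i=4, swap(4,6) ⇒ 4 4 4 4 4 5 5 5 5 4 5 4 4
j=7: 5>4, skip
j=8: 5>4, skip
j=9: 4≤4, i=5, swap(5,9) ⇒ 4 4 4 4 4 4 5 5 5 5 5 4 4
j=10: 5>4, skip
j=11: 4≤4, i=6, swap(6,11) ⇒ 4 4 4 4 4 4 4 5 5 5 5 5 4
swap(7,12) ⇒ 4 4 4 4 4 4 4 4 5 5 5 5 5; return 7
p = 7; k-1 = 10 > 7 ⇒ right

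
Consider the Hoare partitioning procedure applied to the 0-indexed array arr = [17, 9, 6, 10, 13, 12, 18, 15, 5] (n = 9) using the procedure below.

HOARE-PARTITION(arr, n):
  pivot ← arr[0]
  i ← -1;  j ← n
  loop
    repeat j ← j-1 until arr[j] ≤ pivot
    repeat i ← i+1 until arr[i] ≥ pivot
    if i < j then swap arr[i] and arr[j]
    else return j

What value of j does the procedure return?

pivot=17
j stops at 8 (5), i stops at 0 (17); swap ⇒ [5, 9, 6, 10, 13, 12, 18, 15, 17]
j stops at 7 (15), i stops at 6 (18); swap ⇒ [5, 9, 6, 10, 13, 12, 15, 18, 17]
j stops at 6, i stops at 7; i≥j ⇒ return 6. arr=[5, 9, 6, 10, 13, 12, 15, 18, 17]

6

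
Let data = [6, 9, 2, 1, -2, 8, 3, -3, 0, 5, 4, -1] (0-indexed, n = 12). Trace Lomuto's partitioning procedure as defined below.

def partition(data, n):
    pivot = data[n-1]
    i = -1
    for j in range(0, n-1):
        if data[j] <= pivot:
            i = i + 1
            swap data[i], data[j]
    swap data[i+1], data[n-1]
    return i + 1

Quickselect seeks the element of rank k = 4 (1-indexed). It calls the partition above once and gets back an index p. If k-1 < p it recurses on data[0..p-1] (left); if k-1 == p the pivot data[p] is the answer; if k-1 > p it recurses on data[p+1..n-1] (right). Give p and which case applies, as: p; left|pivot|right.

2; right

pivot=-1, i=-1
j=0: 6>-1, skip
j=1: 9>-1, skip
j=2: 2>-1, skip
j=3: 1>-1, skip
j=4: -2≤-1, i=0, swap(0,4) ⇒ [-2, 9, 2, 1, 6, 8, 3, -3, 0, 5, 4, -1]
j=5: 8>-1, skip
j=6: 3>-1, skip
j=7: -3≤-1, i=1, swap(1,7) ⇒ [-2, -3, 2, 1, 6, 8, 3, 9, 0, 5, 4, -1]
j=8: 0>-1, skip
j=9: 5>-1, skip
j=10: 4>-1, skip
swap(2,11) ⇒ [-2, -3, -1, 1, 6, 8, 3, 9, 0, 5, 4, 2]; return 2
p = 2; k-1 = 3 > 2 ⇒ right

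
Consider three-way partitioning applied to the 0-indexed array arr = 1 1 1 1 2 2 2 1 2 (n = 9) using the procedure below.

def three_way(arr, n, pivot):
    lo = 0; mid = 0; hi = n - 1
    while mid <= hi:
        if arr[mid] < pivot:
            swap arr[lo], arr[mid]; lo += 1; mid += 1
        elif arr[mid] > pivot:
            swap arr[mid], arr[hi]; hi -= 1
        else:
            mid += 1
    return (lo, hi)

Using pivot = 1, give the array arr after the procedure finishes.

pivot = 1; lo=0, mid=0, hi=8
arr[mid]=1=1: mid=1
arr[mid]=1=1: mid=2
arr[mid]=1=1: mid=3
arr[mid]=1=1: mid=4
arr[mid]=2>1: swap arr[4],arr[8]; hi=7 → 1 1 1 1 2 2 2 1 2
arr[mid]=2>1: swap arr[4],arr[7]; hi=6 → 1 1 1 1 1 2 2 2 2
arr[mid]=1=1: mid=5
arr[mid]=2>1: swap arr[5],arr[6]; hi=5 → 1 1 1 1 1 2 2 2 2
arr[mid]=2>1: swap arr[5],arr[5]; hi=4 → 1 1 1 1 1 2 2 2 2
end: lo=0, hi=4; arr = 1 1 1 1 1 2 2 2 2

1 1 1 1 1 2 2 2 2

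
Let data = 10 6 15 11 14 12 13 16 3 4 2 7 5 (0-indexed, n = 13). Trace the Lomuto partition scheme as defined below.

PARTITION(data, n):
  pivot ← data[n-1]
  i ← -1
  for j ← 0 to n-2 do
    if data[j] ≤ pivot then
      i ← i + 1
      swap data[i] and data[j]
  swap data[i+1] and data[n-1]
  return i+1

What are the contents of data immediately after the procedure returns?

pivot=5, i=-1
j=0: 10>5, skip
j=1: 6>5, skip
j=2: 15>5, skip
j=3: 11>5, skip
j=4: 14>5, skip
j=5: 12>5, skip
j=6: 13>5, skip
j=7: 16>5, skip
j=8: 3≤5, i=0, swap(0,8) ⇒ 3 6 15 11 14 12 13 16 10 4 2 7 5
j=9: 4≤5, i=1, swap(1,9) ⇒ 3 4 15 11 14 12 13 16 10 6 2 7 5
j=10: 2≤5, i=2, swap(2,10) ⇒ 3 4 2 11 14 12 13 16 10 6 15 7 5
j=11: 7>5, skip
swap(3,12) ⇒ 3 4 2 5 14 12 13 16 10 6 15 7 11; return 3

3 4 2 5 14 12 13 16 10 6 15 7 11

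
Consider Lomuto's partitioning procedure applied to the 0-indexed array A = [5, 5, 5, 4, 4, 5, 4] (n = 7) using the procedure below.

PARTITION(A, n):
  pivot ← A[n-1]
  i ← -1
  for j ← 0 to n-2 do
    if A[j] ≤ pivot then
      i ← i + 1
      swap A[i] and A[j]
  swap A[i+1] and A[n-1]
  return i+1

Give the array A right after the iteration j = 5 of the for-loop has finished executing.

pivot=4, i=-1
j=0: 5>4, skip
j=1: 5>4, skip
j=2: 5>4, skip
j=3: 4≤4, i=0, swap(0,3) ⇒ [4, 5, 5, 5, 4, 5, 4]
j=4: 4≤4, i=1, swap(1,4) ⇒ [4, 4, 5, 5, 5, 5, 4]
j=5: 5>4, skip
(after j=5) A = [4, 4, 5, 5, 5, 5, 4]

[4, 4, 5, 5, 5, 5, 4]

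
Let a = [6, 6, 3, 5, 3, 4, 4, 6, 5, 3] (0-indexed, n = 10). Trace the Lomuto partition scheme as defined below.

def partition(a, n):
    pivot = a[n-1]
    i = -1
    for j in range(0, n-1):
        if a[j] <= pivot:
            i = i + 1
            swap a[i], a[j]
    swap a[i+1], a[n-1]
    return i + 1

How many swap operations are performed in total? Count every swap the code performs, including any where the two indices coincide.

pivot=3, i=-1
j=0: 6>3, skip
j=1: 6>3, skip
j=2: 3≤3, i=0, swap(0,2) ⇒ [3, 6, 6, 5, 3, 4, 4, 6, 5, 3]
j=3: 5>3, skip
j=4: 3≤3, i=1, swap(1,4) ⇒ [3, 3, 6, 5, 6, 4, 4, 6, 5, 3]
j=5: 4>3, skip
j=6: 4>3, skip
j=7: 6>3, skip
j=8: 5>3, skip
swap(2,9) ⇒ [3, 3, 3, 5, 6, 4, 4, 6, 5, 6]; return 2

3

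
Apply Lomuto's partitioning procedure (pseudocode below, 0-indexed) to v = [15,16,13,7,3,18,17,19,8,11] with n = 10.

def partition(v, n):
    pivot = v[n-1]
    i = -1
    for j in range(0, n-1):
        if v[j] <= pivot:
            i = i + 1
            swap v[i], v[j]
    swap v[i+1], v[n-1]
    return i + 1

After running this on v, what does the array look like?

pivot = v[9] = 11; i = -1
j=0: v[0]=15 > 11 → no swap
j=1: v[1]=16 > 11 → no swap
j=2: v[2]=13 > 11 → no swap
j=3: v[3]=7 ≤ 11 → i=0, swap v[0],v[3] → [7,16,13,15,3,18,17,19,8,11]
j=4: v[4]=3 ≤ 11 → i=1, swap v[1],v[4] → [7,3,13,15,16,18,17,19,8,11]
j=5: v[5]=18 > 11 → no swap
j=6: v[6]=17 > 11 → no swap
j=7: v[7]=19 > 11 → no swap
j=8: v[8]=8 ≤ 11 → i=2, swap v[2],v[8] → [7,3,8,15,16,18,17,19,13,11]
final swap v[3],v[9] → [7,3,8,11,16,18,17,19,13,15]; return 3

[7,3,8,11,16,18,17,19,13,15]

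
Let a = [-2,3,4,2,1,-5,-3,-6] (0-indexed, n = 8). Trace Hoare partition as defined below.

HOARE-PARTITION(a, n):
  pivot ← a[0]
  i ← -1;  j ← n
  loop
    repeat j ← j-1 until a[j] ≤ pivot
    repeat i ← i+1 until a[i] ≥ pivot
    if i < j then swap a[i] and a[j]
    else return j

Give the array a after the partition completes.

[-6,-3,-5,2,1,4,3,-2]

pivot=-2
j stops at 7 (-6), i stops at 0 (-2); swap ⇒ [-6,3,4,2,1,-5,-3,-2]
j stops at 6 (-3), i stops at 1 (3); swap ⇒ [-6,-3,4,2,1,-5,3,-2]
j stops at 5 (-5), i stops at 2 (4); swap ⇒ [-6,-3,-5,2,1,4,3,-2]
j stops at 2, i stops at 3; i≥j ⇒ return 2. a=[-6,-3,-5,2,1,4,3,-2]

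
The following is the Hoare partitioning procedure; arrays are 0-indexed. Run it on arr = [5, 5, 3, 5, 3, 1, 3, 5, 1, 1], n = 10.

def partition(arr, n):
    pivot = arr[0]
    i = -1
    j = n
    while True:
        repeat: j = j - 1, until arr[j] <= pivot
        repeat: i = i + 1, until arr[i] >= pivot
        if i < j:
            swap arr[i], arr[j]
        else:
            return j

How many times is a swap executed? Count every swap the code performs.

3

pivot = arr[0] = 5; i = -1, j = 10
j→9 (arr[9]=1≤5), i→0 (arr[0]=5≥5); i<j, swap → [1, 5, 3, 5, 3, 1, 3, 5, 1, 5]
j→8 (arr[8]=1≤5), i→1 (arr[1]=5≥5); i<j, swap → [1, 1, 3, 5, 3, 1, 3, 5, 5, 5]
j→7 (arr[7]=5≤5), i→3 (arr[3]=5≥5); i<j, swap → [1, 1, 3, 5, 3, 1, 3, 5, 5, 5]
j→6, i→7; i≥j, return j=6. arr = [1, 1, 3, 5, 3, 1, 3, 5, 5, 5]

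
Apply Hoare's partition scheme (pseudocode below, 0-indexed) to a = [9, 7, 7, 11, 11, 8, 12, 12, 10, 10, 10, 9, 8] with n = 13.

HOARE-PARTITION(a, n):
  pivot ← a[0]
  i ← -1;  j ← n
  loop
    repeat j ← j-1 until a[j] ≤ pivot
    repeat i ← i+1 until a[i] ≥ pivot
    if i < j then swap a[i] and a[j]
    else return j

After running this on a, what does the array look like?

pivot = a[0] = 9; i = -1, j = 13
j→12 (a[12]=8≤9), i→0 (a[0]=9≥9); i<j, swap → [8, 7, 7, 11, 11, 8, 12, 12, 10, 10, 10, 9, 9]
j→11 (a[11]=9≤9), i→3 (a[3]=11≥9); i<j, swap → [8, 7, 7, 9, 11, 8, 12, 12, 10, 10, 10, 11, 9]
j→5 (a[5]=8≤9), i→4 (a[4]=11≥9); i<j, swap → [8, 7, 7, 9, 8, 11, 12, 12, 10, 10, 10, 11, 9]
j→4, i→5; i≥j, return j=4. a = [8, 7, 7, 9, 8, 11, 12, 12, 10, 10, 10, 11, 9]

[8, 7, 7, 9, 8, 11, 12, 12, 10, 10, 10, 11, 9]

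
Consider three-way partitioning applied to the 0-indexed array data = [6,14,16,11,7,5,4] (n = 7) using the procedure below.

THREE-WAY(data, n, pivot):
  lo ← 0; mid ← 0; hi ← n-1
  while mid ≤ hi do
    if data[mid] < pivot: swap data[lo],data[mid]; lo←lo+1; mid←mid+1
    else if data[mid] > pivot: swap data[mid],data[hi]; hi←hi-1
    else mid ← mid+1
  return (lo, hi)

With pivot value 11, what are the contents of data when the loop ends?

[6,4,5,7,11,16,14]

lo=0 mid=0 hi=6
6<11: swap(0,0), lo=1 mid=1 ⇒ [6,14,16,11,7,5,4]
14>11: swap(1,6), hi=5 ⇒ [6,4,16,11,7,5,14]
4<11: swap(1,1), lo=2 mid=2 ⇒ [6,4,16,11,7,5,14]
16>11: swap(2,5), hi=4 ⇒ [6,4,5,11,7,16,14]
5<11: swap(2,2), lo=3 mid=3 ⇒ [6,4,5,11,7,16,14]
11=11: mid=4
7<11: swap(3,4), lo=4 mid=5 ⇒ [6,4,5,7,11,16,14]
done. lo=4 hi=4; data=[6,4,5,7,11,16,14]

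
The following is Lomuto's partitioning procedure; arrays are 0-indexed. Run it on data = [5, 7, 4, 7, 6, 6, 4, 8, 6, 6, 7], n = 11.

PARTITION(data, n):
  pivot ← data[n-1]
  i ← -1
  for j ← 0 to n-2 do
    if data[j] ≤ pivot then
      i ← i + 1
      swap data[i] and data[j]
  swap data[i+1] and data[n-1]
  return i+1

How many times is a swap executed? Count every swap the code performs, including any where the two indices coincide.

10

pivot = data[10] = 7; i = -1
j=0: data[0]=5 ≤ 7 → i=0, swap data[0],data[0] (no change) → [5, 7, 4, 7, 6, 6, 4, 8, 6, 6, 7]
j=1: data[1]=7 ≤ 7 → i=1, swap data[1],data[1] (no change) → [5, 7, 4, 7, 6, 6, 4, 8, 6, 6, 7]
j=2: data[2]=4 ≤ 7 → i=2, swap data[2],data[2] (no change) → [5, 7, 4, 7, 6, 6, 4, 8, 6, 6, 7]
j=3: data[3]=7 ≤ 7 → i=3, swap data[3],data[3] (no change) → [5, 7, 4, 7, 6, 6, 4, 8, 6, 6, 7]
j=4: data[4]=6 ≤ 7 → i=4, swap data[4],data[4] (no change) → [5, 7, 4, 7, 6, 6, 4, 8, 6, 6, 7]
j=5: data[5]=6 ≤ 7 → i=5, swap data[5],data[5] (no change) → [5, 7, 4, 7, 6, 6, 4, 8, 6, 6, 7]
j=6: data[6]=4 ≤ 7 → i=6, swap data[6],data[6] (no change) → [5, 7, 4, 7, 6, 6, 4, 8, 6, 6, 7]
j=7: data[7]=8 > 7 → no swap
j=8: data[8]=6 ≤ 7 → i=7, swap data[7],data[8] → [5, 7, 4, 7, 6, 6, 4, 6, 8, 6, 7]
j=9: data[9]=6 ≤ 7 → i=8, swap data[8],data[9] → [5, 7, 4, 7, 6, 6, 4, 6, 6, 8, 7]
final swap data[9],data[10] → [5, 7, 4, 7, 6, 6, 4, 6, 6, 7, 8]; return 9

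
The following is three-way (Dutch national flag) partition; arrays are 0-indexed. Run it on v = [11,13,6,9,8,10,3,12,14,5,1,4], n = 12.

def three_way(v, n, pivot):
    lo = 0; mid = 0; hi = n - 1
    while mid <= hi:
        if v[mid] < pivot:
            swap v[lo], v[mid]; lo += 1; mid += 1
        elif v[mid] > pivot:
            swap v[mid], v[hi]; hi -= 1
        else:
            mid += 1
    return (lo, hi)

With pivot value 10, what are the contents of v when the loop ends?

pivot = 10; lo=0, mid=0, hi=11
v[mid]=11>10: swap v[0],v[11]; hi=10 → [4,13,6,9,8,10,3,12,14,5,1,11]
v[mid]=4<10: swap v[0],v[0]; lo=1,mid=1 → [4,13,6,9,8,10,3,12,14,5,1,11]
v[mid]=13>10: swap v[1],v[10]; hi=9 → [4,1,6,9,8,10,3,12,14,5,13,11]
v[mid]=1<10: swap v[1],v[1]; lo=2,mid=2 → [4,1,6,9,8,10,3,12,14,5,13,11]
v[mid]=6<10: swap v[2],v[2]; lo=3,mid=3 → [4,1,6,9,8,10,3,12,14,5,13,11]
v[mid]=9<10: swap v[3],v[3]; lo=4,mid=4 → [4,1,6,9,8,10,3,12,14,5,13,11]
v[mid]=8<10: swap v[4],v[4]; lo=5,mid=5 → [4,1,6,9,8,10,3,12,14,5,13,11]
v[mid]=10=10: mid=6
v[mid]=3<10: swap v[5],v[6]; lo=6,mid=7 → [4,1,6,9,8,3,10,12,14,5,13,11]
v[mid]=12>10: swap v[7],v[9]; hi=8 → [4,1,6,9,8,3,10,5,14,12,13,11]
v[mid]=5<10: swap v[6],v[7]; lo=7,mid=8 → [4,1,6,9,8,3,5,10,14,12,13,11]
v[mid]=14>10: swap v[8],v[8]; hi=7 → [4,1,6,9,8,3,5,10,14,12,13,11]
end: lo=7, hi=7; v = [4,1,6,9,8,3,5,10,14,12,13,11]

[4,1,6,9,8,3,5,10,14,12,13,11]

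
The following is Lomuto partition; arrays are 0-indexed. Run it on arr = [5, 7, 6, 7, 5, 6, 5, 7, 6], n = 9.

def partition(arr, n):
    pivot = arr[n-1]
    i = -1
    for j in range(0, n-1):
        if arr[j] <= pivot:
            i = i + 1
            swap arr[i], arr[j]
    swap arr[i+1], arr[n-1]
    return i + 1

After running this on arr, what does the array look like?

[5, 6, 5, 6, 5, 6, 7, 7, 7]

pivot=6, i=-1
j=0: 5≤6, i=0, swap(0,0) ⇒ [5, 7, 6, 7, 5, 6, 5, 7, 6]
j=1: 7>6, skip
j=2: 6≤6, i=1, swap(1,2) ⇒ [5, 6, 7, 7, 5, 6, 5, 7, 6]
j=3: 7>6, skip
j=4: 5≤6, i=2, swap(2,4) ⇒ [5, 6, 5, 7, 7, 6, 5, 7, 6]
j=5: 6≤6, i=3, swap(3,5) ⇒ [5, 6, 5, 6, 7, 7, 5, 7, 6]
j=6: 5≤6, i=4, swap(4,6) ⇒ [5, 6, 5, 6, 5, 7, 7, 7, 6]
j=7: 7>6, skip
swap(5,8) ⇒ [5, 6, 5, 6, 5, 6, 7, 7, 7]; return 5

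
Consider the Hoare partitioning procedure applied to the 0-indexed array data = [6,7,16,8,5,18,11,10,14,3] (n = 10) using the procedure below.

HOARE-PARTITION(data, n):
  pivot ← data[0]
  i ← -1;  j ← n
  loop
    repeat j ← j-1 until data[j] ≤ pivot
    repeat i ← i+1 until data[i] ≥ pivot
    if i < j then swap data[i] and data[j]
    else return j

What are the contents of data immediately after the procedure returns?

[3,5,16,8,7,18,11,10,14,6]

pivot=6
j stops at 9 (3), i stops at 0 (6); swap ⇒ [3,7,16,8,5,18,11,10,14,6]
j stops at 4 (5), i stops at 1 (7); swap ⇒ [3,5,16,8,7,18,11,10,14,6]
j stops at 1, i stops at 2; i≥j ⇒ return 1. data=[3,5,16,8,7,18,11,10,14,6]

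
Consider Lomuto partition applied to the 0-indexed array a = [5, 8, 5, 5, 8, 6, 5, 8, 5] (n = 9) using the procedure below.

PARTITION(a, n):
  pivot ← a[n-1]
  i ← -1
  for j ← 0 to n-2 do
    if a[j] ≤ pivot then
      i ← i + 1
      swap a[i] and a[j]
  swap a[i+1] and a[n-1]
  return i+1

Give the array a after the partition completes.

pivot=5, i=-1
j=0: 5≤5, i=0, swap(0,0) ⇒ [5, 8, 5, 5, 8, 6, 5, 8, 5]
j=1: 8>5, skip
j=2: 5≤5, i=1, swap(1,2) ⇒ [5, 5, 8, 5, 8, 6, 5, 8, 5]
j=3: 5≤5, i=2, swap(2,3) ⇒ [5, 5, 5, 8, 8, 6, 5, 8, 5]
j=4: 8>5, skip
j=5: 6>5, skip
j=6: 5≤5, i=3, swap(3,6) ⇒ [5, 5, 5, 5, 8, 6, 8, 8, 5]
j=7: 8>5, skip
swap(4,8) ⇒ [5, 5, 5, 5, 5, 6, 8, 8, 8]; return 4

[5, 5, 5, 5, 5, 6, 8, 8, 8]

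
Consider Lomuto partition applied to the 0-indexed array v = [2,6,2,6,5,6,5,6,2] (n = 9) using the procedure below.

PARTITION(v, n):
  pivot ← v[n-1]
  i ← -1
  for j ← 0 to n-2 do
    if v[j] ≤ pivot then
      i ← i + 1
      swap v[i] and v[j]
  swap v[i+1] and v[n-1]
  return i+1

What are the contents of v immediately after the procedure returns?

pivot = v[8] = 2; i = -1
j=0: v[0]=2 ≤ 2 → i=0, swap v[0],v[0] (no change) → [2,6,2,6,5,6,5,6,2]
j=1: v[1]=6 > 2 → no swap
j=2: v[2]=2 ≤ 2 → i=1, swap v[1],v[2] → [2,2,6,6,5,6,5,6,2]
j=3: v[3]=6 > 2 → no swap
j=4: v[4]=5 > 2 → no swap
j=5: v[5]=6 > 2 → no swap
j=6: v[6]=5 > 2 → no swap
j=7: v[7]=6 > 2 → no swap
final swap v[2],v[8] → [2,2,2,6,5,6,5,6,6]; return 2

[2,2,2,6,5,6,5,6,6]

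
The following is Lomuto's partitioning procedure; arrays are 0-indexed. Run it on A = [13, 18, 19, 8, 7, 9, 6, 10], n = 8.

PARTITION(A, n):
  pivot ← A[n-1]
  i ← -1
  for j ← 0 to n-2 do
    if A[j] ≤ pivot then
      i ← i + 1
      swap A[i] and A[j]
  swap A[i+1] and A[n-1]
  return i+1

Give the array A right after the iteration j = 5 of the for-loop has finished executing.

[8, 7, 9, 13, 18, 19, 6, 10]

pivot = A[7] = 10; i = -1
j=0: A[0]=13 > 10 → no swap
j=1: A[1]=18 > 10 → no swap
j=2: A[2]=19 > 10 → no swap
j=3: A[3]=8 ≤ 10 → i=0, swap A[0],A[3] → [8, 18, 19, 13, 7, 9, 6, 10]
j=4: A[4]=7 ≤ 10 → i=1, swap A[1],A[4] → [8, 7, 19, 13, 18, 9, 6, 10]
j=5: A[5]=9 ≤ 10 → i=2, swap A[2],A[5] → [8, 7, 9, 13, 18, 19, 6, 10]
(after j=5) A = [8, 7, 9, 13, 18, 19, 6, 10]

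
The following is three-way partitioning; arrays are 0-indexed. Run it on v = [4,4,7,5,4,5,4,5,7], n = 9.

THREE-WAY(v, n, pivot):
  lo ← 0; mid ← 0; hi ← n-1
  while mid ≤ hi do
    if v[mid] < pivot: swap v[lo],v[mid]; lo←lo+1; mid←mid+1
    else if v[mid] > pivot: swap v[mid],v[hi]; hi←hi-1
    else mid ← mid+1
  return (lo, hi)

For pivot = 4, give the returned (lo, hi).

lo=0 mid=0 hi=8
4=4: mid=1
4=4: mid=2
7>4: swap(2,8), hi=7 ⇒ [4,4,7,5,4,5,4,5,7]
7>4: swap(2,7), hi=6 ⇒ [4,4,5,5,4,5,4,7,7]
5>4: swap(2,6), hi=5 ⇒ [4,4,4,5,4,5,5,7,7]
4=4: mid=3
5>4: swap(3,5), hi=4 ⇒ [4,4,4,5,4,5,5,7,7]
5>4: swap(3,4), hi=3 ⇒ [4,4,4,4,5,5,5,7,7]
4=4: mid=4
done. lo=0 hi=3; v=[4,4,4,4,5,5,5,7,7]

(0, 3)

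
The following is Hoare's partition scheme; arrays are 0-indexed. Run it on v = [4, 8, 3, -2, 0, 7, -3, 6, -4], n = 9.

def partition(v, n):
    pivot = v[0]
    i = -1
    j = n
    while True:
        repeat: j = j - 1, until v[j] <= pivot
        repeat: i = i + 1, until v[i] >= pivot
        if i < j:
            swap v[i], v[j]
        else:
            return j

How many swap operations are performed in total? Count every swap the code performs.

pivot=4
j stops at 8 (-4), i stops at 0 (4); swap ⇒ [-4, 8, 3, -2, 0, 7, -3, 6, 4]
j stops at 6 (-3), i stops at 1 (8); swap ⇒ [-4, -3, 3, -2, 0, 7, 8, 6, 4]
j stops at 4, i stops at 5; i≥j ⇒ return 4. v=[-4, -3, 3, -2, 0, 7, 8, 6, 4]

2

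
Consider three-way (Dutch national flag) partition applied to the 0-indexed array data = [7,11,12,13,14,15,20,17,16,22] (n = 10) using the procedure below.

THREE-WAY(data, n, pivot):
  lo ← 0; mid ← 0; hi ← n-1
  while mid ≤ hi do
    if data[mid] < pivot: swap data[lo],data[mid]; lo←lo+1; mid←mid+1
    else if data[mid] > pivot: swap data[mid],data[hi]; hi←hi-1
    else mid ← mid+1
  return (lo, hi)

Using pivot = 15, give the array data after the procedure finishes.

[7,11,12,13,14,15,17,16,22,20]

pivot = 15; lo=0, mid=0, hi=9
data[mid]=7<15: swap data[0],data[0]; lo=1,mid=1 → [7,11,12,13,14,15,20,17,16,22]
data[mid]=11<15: swap data[1],data[1]; lo=2,mid=2 → [7,11,12,13,14,15,20,17,16,22]
data[mid]=12<15: swap data[2],data[2]; lo=3,mid=3 → [7,11,12,13,14,15,20,17,16,22]
data[mid]=13<15: swap data[3],data[3]; lo=4,mid=4 → [7,11,12,13,14,15,20,17,16,22]
data[mid]=14<15: swap data[4],data[4]; lo=5,mid=5 → [7,11,12,13,14,15,20,17,16,22]
data[mid]=15=15: mid=6
data[mid]=20>15: swap data[6],data[9]; hi=8 → [7,11,12,13,14,15,22,17,16,20]
data[mid]=22>15: swap data[6],data[8]; hi=7 → [7,11,12,13,14,15,16,17,22,20]
data[mid]=16>15: swap data[6],data[7]; hi=6 → [7,11,12,13,14,15,17,16,22,20]
data[mid]=17>15: swap data[6],data[6]; hi=5 → [7,11,12,13,14,15,17,16,22,20]
end: lo=5, hi=5; data = [7,11,12,13,14,15,17,16,22,20]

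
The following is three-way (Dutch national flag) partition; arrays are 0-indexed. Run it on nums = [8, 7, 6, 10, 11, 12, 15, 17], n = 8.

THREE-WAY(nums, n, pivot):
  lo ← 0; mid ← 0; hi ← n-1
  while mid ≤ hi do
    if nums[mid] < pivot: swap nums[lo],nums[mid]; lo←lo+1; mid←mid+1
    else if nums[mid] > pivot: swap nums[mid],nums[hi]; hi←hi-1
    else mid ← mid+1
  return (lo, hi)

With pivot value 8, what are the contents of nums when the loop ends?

lo=0 mid=0 hi=7
8=8: mid=1
7<8: swap(0,1), lo=1 mid=2 ⇒ [7, 8, 6, 10, 11, 12, 15, 17]
6<8: swap(1,2), lo=2 mid=3 ⇒ [7, 6, 8, 10, 11, 12, 15, 17]
10>8: swap(3,7), hi=6 ⇒ [7, 6, 8, 17, 11, 12, 15, 10]
17>8: swap(3,6), hi=5 ⇒ [7, 6, 8, 15, 11, 12, 17, 10]
15>8: swap(3,5), hi=4 ⇒ [7, 6, 8, 12, 11, 15, 17, 10]
12>8: swap(3,4), hi=3 ⇒ [7, 6, 8, 11, 12, 15, 17, 10]
11>8: swap(3,3), hi=2 ⇒ [7, 6, 8, 11, 12, 15, 17, 10]
done. lo=2 hi=2; nums=[7, 6, 8, 11, 12, 15, 17, 10]

[7, 6, 8, 11, 12, 15, 17, 10]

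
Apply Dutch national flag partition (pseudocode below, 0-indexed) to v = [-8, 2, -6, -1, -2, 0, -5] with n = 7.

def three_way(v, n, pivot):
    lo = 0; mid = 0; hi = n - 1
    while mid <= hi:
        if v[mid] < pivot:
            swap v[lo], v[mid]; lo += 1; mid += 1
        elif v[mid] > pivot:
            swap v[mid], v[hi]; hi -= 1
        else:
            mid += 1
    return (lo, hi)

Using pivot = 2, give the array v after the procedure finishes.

[-8, -6, -1, -2, 0, -5, 2]

lo=0 mid=0 hi=6
-8<2: swap(0,0), lo=1 mid=1 ⇒ [-8, 2, -6, -1, -2, 0, -5]
2=2: mid=2
-6<2: swap(1,2), lo=2 mid=3 ⇒ [-8, -6, 2, -1, -2, 0, -5]
-1<2: swap(2,3), lo=3 mid=4 ⇒ [-8, -6, -1, 2, -2, 0, -5]
-2<2: swap(3,4), lo=4 mid=5 ⇒ [-8, -6, -1, -2, 2, 0, -5]
0<2: swap(4,5), lo=5 mid=6 ⇒ [-8, -6, -1, -2, 0, 2, -5]
-5<2: swap(5,6), lo=6 mid=7 ⇒ [-8, -6, -1, -2, 0, -5, 2]
done. lo=6 hi=6; v=[-8, -6, -1, -2, 0, -5, 2]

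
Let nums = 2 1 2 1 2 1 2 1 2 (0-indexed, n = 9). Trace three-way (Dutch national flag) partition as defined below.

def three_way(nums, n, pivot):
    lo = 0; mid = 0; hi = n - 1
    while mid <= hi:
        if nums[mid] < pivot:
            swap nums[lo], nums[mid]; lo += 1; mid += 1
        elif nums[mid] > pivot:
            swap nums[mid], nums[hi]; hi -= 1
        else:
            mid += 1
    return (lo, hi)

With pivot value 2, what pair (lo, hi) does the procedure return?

(4, 8)

pivot = 2; lo=0, mid=0, hi=8
nums[mid]=2=2: mid=1
nums[mid]=1<2: swap nums[0],nums[1]; lo=1,mid=2 → 1 2 2 1 2 1 2 1 2
nums[mid]=2=2: mid=3
nums[mid]=1<2: swap nums[1],nums[3]; lo=2,mid=4 → 1 1 2 2 2 1 2 1 2
nums[mid]=2=2: mid=5
nums[mid]=1<2: swap nums[2],nums[5]; lo=3,mid=6 → 1 1 1 2 2 2 2 1 2
nums[mid]=2=2: mid=7
nums[mid]=1<2: swap nums[3],nums[7]; lo=4,mid=8 → 1 1 1 1 2 2 2 2 2
nums[mid]=2=2: mid=9
end: lo=4, hi=8; nums = 1 1 1 1 2 2 2 2 2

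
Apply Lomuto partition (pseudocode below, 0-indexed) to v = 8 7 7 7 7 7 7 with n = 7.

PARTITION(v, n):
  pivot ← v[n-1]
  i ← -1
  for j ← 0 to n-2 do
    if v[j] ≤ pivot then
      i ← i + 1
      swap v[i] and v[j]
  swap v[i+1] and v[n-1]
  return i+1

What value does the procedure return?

5

pivot = v[6] = 7; i = -1
j=0: v[0]=8 > 7 → no swap
j=1: v[1]=7 ≤ 7 → i=0, swap v[0],v[1] → 7 8 7 7 7 7 7
j=2: v[2]=7 ≤ 7 → i=1, swap v[1],v[2] → 7 7 8 7 7 7 7
j=3: v[3]=7 ≤ 7 → i=2, swap v[2],v[3] → 7 7 7 8 7 7 7
j=4: v[4]=7 ≤ 7 → i=3, swap v[3],v[4] → 7 7 7 7 8 7 7
j=5: v[5]=7 ≤ 7 → i=4, swap v[4],v[5] → 7 7 7 7 7 8 7
final swap v[5],v[6] → 7 7 7 7 7 7 8; return 5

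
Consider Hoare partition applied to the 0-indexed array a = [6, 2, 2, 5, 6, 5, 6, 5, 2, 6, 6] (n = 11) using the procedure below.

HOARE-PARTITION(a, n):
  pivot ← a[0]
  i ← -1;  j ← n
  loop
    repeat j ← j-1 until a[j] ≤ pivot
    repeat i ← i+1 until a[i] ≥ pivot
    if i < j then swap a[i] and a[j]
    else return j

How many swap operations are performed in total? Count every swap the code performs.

3

pivot = a[0] = 6; i = -1, j = 11
j→10 (a[10]=6≤6), i→0 (a[0]=6≥6); i<j, swap → [6, 2, 2, 5, 6, 5, 6, 5, 2, 6, 6]
j→9 (a[9]=6≤6), i→4 (a[4]=6≥6); i<j, swap → [6, 2, 2, 5, 6, 5, 6, 5, 2, 6, 6]
j→8 (a[8]=2≤6), i→6 (a[6]=6≥6); i<j, swap → [6, 2, 2, 5, 6, 5, 2, 5, 6, 6, 6]
j→7, i→8; i≥j, return j=7. a = [6, 2, 2, 5, 6, 5, 2, 5, 6, 6, 6]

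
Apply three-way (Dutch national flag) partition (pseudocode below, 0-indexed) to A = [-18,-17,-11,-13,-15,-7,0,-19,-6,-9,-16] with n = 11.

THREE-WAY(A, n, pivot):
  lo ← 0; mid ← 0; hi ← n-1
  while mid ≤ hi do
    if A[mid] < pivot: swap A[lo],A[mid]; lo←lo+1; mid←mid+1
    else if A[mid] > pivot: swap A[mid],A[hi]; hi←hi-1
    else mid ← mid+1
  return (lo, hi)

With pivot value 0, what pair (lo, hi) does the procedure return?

(10, 10)

pivot = 0; lo=0, mid=0, hi=10
A[mid]=-18<0: swap A[0],A[0]; lo=1,mid=1 → [-18,-17,-11,-13,-15,-7,0,-19,-6,-9,-16]
A[mid]=-17<0: swap A[1],A[1]; lo=2,mid=2 → [-18,-17,-11,-13,-15,-7,0,-19,-6,-9,-16]
A[mid]=-11<0: swap A[2],A[2]; lo=3,mid=3 → [-18,-17,-11,-13,-15,-7,0,-19,-6,-9,-16]
A[mid]=-13<0: swap A[3],A[3]; lo=4,mid=4 → [-18,-17,-11,-13,-15,-7,0,-19,-6,-9,-16]
A[mid]=-15<0: swap A[4],A[4]; lo=5,mid=5 → [-18,-17,-11,-13,-15,-7,0,-19,-6,-9,-16]
A[mid]=-7<0: swap A[5],A[5]; lo=6,mid=6 → [-18,-17,-11,-13,-15,-7,0,-19,-6,-9,-16]
A[mid]=0=0: mid=7
A[mid]=-19<0: swap A[6],A[7]; lo=7,mid=8 → [-18,-17,-11,-13,-15,-7,-19,0,-6,-9,-16]
A[mid]=-6<0: swap A[7],A[8]; lo=8,mid=9 → [-18,-17,-11,-13,-15,-7,-19,-6,0,-9,-16]
A[mid]=-9<0: swap A[8],A[9]; lo=9,mid=10 → [-18,-17,-11,-13,-15,-7,-19,-6,-9,0,-16]
A[mid]=-16<0: swap A[9],A[10]; lo=10,mid=11 → [-18,-17,-11,-13,-15,-7,-19,-6,-9,-16,0]
end: lo=10, hi=10; A = [-18,-17,-11,-13,-15,-7,-19,-6,-9,-16,0]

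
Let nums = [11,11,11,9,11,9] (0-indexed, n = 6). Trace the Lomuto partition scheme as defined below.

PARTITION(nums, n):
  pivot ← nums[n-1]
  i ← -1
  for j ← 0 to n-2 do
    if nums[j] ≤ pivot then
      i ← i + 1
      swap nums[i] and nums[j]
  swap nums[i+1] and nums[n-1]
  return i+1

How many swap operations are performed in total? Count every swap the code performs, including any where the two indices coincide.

2

pivot = nums[5] = 9; i = -1
j=0: nums[0]=11 > 9 → no swap
j=1: nums[1]=11 > 9 → no swap
j=2: nums[2]=11 > 9 → no swap
j=3: nums[3]=9 ≤ 9 → i=0, swap nums[0],nums[3] → [9,11,11,11,11,9]
j=4: nums[4]=11 > 9 → no swap
final swap nums[1],nums[5] → [9,9,11,11,11,11]; return 1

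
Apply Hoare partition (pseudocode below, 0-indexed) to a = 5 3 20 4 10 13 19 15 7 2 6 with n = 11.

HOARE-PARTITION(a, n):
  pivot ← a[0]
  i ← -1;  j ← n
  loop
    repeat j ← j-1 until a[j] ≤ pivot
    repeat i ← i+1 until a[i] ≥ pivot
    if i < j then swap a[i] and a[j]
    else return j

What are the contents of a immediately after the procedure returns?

pivot = a[0] = 5; i = -1, j = 11
j→9 (a[9]=2≤5), i→0 (a[0]=5≥5); i<j, swap → 2 3 20 4 10 13 19 15 7 5 6
j→3 (a[3]=4≤5), i→2 (a[2]=20≥5); i<j, swap → 2 3 4 20 10 13 19 15 7 5 6
j→2, i→3; i≥j, return j=2. a = 2 3 4 20 10 13 19 15 7 5 6

2 3 4 20 10 13 19 15 7 5 6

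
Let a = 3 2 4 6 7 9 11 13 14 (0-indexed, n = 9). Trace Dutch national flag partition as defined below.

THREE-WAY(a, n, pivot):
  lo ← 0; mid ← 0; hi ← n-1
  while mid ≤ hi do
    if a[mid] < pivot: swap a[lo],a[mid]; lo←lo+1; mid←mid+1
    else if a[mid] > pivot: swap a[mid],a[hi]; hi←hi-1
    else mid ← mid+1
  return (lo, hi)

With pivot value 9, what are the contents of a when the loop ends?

lo=0 mid=0 hi=8
3<9: swap(0,0), lo=1 mid=1 ⇒ 3 2 4 6 7 9 11 13 14
2<9: swap(1,1), lo=2 mid=2 ⇒ 3 2 4 6 7 9 11 13 14
4<9: swap(2,2), lo=3 mid=3 ⇒ 3 2 4 6 7 9 11 13 14
6<9: swap(3,3), lo=4 mid=4 ⇒ 3 2 4 6 7 9 11 13 14
7<9: swap(4,4), lo=5 mid=5 ⇒ 3 2 4 6 7 9 11 13 14
9=9: mid=6
11>9: swap(6,8), hi=7 ⇒ 3 2 4 6 7 9 14 13 11
14>9: swap(6,7), hi=6 ⇒ 3 2 4 6 7 9 13 14 11
13>9: swap(6,6), hi=5 ⇒ 3 2 4 6 7 9 13 14 11
done. lo=5 hi=5; a=3 2 4 6 7 9 13 14 11

3 2 4 6 7 9 13 14 11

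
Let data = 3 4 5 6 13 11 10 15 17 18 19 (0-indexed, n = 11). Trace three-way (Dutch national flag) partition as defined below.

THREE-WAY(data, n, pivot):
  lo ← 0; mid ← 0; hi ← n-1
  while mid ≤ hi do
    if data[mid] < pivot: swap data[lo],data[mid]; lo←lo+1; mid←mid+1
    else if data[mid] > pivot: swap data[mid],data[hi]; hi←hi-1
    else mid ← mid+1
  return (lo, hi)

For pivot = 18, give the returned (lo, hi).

pivot = 18; lo=0, mid=0, hi=10
data[mid]=3<18: swap data[0],data[0]; lo=1,mid=1 → 3 4 5 6 13 11 10 15 17 18 19
data[mid]=4<18: swap data[1],data[1]; lo=2,mid=2 → 3 4 5 6 13 11 10 15 17 18 19
data[mid]=5<18: swap data[2],data[2]; lo=3,mid=3 → 3 4 5 6 13 11 10 15 17 18 19
data[mid]=6<18: swap data[3],data[3]; lo=4,mid=4 → 3 4 5 6 13 11 10 15 17 18 19
data[mid]=13<18: swap data[4],data[4]; lo=5,mid=5 → 3 4 5 6 13 11 10 15 17 18 19
data[mid]=11<18: swap data[5],data[5]; lo=6,mid=6 → 3 4 5 6 13 11 10 15 17 18 19
data[mid]=10<18: swap data[6],data[6]; lo=7,mid=7 → 3 4 5 6 13 11 10 15 17 18 19
data[mid]=15<18: swap data[7],data[7]; lo=8,mid=8 → 3 4 5 6 13 11 10 15 17 18 19
data[mid]=17<18: swap data[8],data[8]; lo=9,mid=9 → 3 4 5 6 13 11 10 15 17 18 19
data[mid]=18=18: mid=10
data[mid]=19>18: swap data[10],data[10]; hi=9 → 3 4 5 6 13 11 10 15 17 18 19
end: lo=9, hi=9; data = 3 4 5 6 13 11 10 15 17 18 19

(9, 9)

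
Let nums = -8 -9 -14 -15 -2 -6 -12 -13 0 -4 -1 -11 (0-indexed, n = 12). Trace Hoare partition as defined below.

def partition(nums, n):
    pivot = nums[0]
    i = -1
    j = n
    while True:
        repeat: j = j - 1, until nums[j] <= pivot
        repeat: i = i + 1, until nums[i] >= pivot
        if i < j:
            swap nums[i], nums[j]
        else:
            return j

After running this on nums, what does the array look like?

-11 -9 -14 -15 -13 -12 -6 -2 0 -4 -1 -8

pivot=-8
j stops at 11 (-11), i stops at 0 (-8); swap ⇒ -11 -9 -14 -15 -2 -6 -12 -13 0 -4 -1 -8
j stops at 7 (-13), i stops at 4 (-2); swap ⇒ -11 -9 -14 -15 -13 -6 -12 -2 0 -4 -1 -8
j stops at 6 (-12), i stops at 5 (-6); swap ⇒ -11 -9 -14 -15 -13 -12 -6 -2 0 -4 -1 -8
j stops at 5, i stops at 6; i≥j ⇒ return 5. nums=-11 -9 -14 -15 -13 -12 -6 -2 0 -4 -1 -8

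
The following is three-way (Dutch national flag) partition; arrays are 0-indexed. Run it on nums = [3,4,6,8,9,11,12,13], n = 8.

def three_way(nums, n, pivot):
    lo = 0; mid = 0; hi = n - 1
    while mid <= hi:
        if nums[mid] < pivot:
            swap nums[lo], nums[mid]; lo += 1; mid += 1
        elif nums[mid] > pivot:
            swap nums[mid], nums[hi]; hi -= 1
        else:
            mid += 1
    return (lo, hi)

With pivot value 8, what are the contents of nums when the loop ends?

pivot = 8; lo=0, mid=0, hi=7
nums[mid]=3<8: swap nums[0],nums[0]; lo=1,mid=1 → [3,4,6,8,9,11,12,13]
nums[mid]=4<8: swap nums[1],nums[1]; lo=2,mid=2 → [3,4,6,8,9,11,12,13]
nums[mid]=6<8: swap nums[2],nums[2]; lo=3,mid=3 → [3,4,6,8,9,11,12,13]
nums[mid]=8=8: mid=4
nums[mid]=9>8: swap nums[4],nums[7]; hi=6 → [3,4,6,8,13,11,12,9]
nums[mid]=13>8: swap nums[4],nums[6]; hi=5 → [3,4,6,8,12,11,13,9]
nums[mid]=12>8: swap nums[4],nums[5]; hi=4 → [3,4,6,8,11,12,13,9]
nums[mid]=11>8: swap nums[4],nums[4]; hi=3 → [3,4,6,8,11,12,13,9]
end: lo=3, hi=3; nums = [3,4,6,8,11,12,13,9]

[3,4,6,8,11,12,13,9]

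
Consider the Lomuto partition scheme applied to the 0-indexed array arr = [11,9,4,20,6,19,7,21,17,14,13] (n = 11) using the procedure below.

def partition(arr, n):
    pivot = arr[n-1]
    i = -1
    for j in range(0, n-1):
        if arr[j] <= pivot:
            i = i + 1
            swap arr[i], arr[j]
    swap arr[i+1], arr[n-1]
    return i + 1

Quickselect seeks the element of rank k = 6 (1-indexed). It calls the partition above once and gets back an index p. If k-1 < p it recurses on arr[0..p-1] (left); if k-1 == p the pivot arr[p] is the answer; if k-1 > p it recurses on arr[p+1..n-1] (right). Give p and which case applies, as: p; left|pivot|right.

pivot = arr[10] = 13; i = -1
j=0: arr[0]=11 ≤ 13 → i=0, swap arr[0],arr[0] (no change) → [11,9,4,20,6,19,7,21,17,14,13]
j=1: arr[1]=9 ≤ 13 → i=1, swap arr[1],arr[1] (no change) → [11,9,4,20,6,19,7,21,17,14,13]
j=2: arr[2]=4 ≤ 13 → i=2, swap arr[2],arr[2] (no change) → [11,9,4,20,6,19,7,21,17,14,13]
j=3: arr[3]=20 > 13 → no swap
j=4: arr[4]=6 ≤ 13 → i=3, swap arr[3],arr[4] → [11,9,4,6,20,19,7,21,17,14,13]
j=5: arr[5]=19 > 13 → no swap
j=6: arr[6]=7 ≤ 13 → i=4, swap arr[4],arr[6] → [11,9,4,6,7,19,20,21,17,14,13]
j=7: arr[7]=21 > 13 → no swap
j=8: arr[8]=17 > 13 → no swap
j=9: arr[9]=14 > 13 → no swap
final swap arr[5],arr[10] → [11,9,4,6,7,13,20,21,17,14,19]; return 5
p = 5; k-1 = 5 == 5 ⇒ pivot

5; pivot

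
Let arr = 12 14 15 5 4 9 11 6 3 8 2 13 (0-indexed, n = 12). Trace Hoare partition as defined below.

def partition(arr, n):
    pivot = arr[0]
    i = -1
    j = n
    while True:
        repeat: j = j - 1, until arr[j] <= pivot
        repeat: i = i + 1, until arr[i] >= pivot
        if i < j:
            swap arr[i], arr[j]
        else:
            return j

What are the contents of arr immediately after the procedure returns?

pivot = arr[0] = 12; i = -1, j = 12
j→10 (arr[10]=2≤12), i→0 (arr[0]=12≥12); i<j, swap → 2 14 15 5 4 9 11 6 3 8 12 13
j→9 (arr[9]=8≤12), i→1 (arr[1]=14≥12); i<j, swap → 2 8 15 5 4 9 11 6 3 14 12 13
j→8 (arr[8]=3≤12), i→2 (arr[2]=15≥12); i<j, swap → 2 8 3 5 4 9 11 6 15 14 12 13
j→7, i→8; i≥j, return j=7. arr = 2 8 3 5 4 9 11 6 15 14 12 13

2 8 3 5 4 9 11 6 15 14 12 13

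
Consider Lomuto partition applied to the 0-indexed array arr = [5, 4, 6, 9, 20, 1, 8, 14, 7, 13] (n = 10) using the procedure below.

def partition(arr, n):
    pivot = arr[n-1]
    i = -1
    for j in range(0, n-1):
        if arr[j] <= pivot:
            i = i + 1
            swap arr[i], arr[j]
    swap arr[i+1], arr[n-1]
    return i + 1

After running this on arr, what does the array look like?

[5, 4, 6, 9, 1, 8, 7, 13, 20, 14]

pivot = arr[9] = 13; i = -1
j=0: arr[0]=5 ≤ 13 → i=0, swap arr[0],arr[0] (no change) → [5, 4, 6, 9, 20, 1, 8, 14, 7, 13]
j=1: arr[1]=4 ≤ 13 → i=1, swap arr[1],arr[1] (no change) → [5, 4, 6, 9, 20, 1, 8, 14, 7, 13]
j=2: arr[2]=6 ≤ 13 → i=2, swap arr[2],arr[2] (no change) → [5, 4, 6, 9, 20, 1, 8, 14, 7, 13]
j=3: arr[3]=9 ≤ 13 → i=3, swap arr[3],arr[3] (no change) → [5, 4, 6, 9, 20, 1, 8, 14, 7, 13]
j=4: arr[4]=20 > 13 → no swap
j=5: arr[5]=1 ≤ 13 → i=4, swap arr[4],arr[5] → [5, 4, 6, 9, 1, 20, 8, 14, 7, 13]
j=6: arr[6]=8 ≤ 13 → i=5, swap arr[5],arr[6] → [5, 4, 6, 9, 1, 8, 20, 14, 7, 13]
j=7: arr[7]=14 > 13 → no swap
j=8: arr[8]=7 ≤ 13 → i=6, swap arr[6],arr[8] → [5, 4, 6, 9, 1, 8, 7, 14, 20, 13]
final swap arr[7],arr[9] → [5, 4, 6, 9, 1, 8, 7, 13, 20, 14]; return 7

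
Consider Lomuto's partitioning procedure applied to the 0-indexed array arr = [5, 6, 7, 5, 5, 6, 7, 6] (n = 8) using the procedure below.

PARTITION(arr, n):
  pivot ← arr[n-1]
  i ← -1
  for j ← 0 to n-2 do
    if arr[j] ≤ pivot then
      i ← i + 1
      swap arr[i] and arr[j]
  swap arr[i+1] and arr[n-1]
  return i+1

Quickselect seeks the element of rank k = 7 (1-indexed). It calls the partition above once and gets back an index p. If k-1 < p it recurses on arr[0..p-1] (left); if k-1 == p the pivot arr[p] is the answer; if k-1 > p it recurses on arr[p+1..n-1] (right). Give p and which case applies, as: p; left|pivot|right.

5; right

pivot=6, i=-1
j=0: 5≤6, i=0, swap(0,0) ⇒ [5, 6, 7, 5, 5, 6, 7, 6]
j=1: 6≤6, i=1, swap(1,1) ⇒ [5, 6, 7, 5, 5, 6, 7, 6]
j=2: 7>6, skip
j=3: 5≤6, i=2, swap(2,3) ⇒ [5, 6, 5, 7, 5, 6, 7, 6]
j=4: 5≤6, i=3, swap(3,4) ⇒ [5, 6, 5, 5, 7, 6, 7, 6]
j=5: 6≤6, i=4, swap(4,5) ⇒ [5, 6, 5, 5, 6, 7, 7, 6]
j=6: 7>6, skip
swap(5,7) ⇒ [5, 6, 5, 5, 6, 6, 7, 7]; return 5
p = 5; k-1 = 6 > 5 ⇒ right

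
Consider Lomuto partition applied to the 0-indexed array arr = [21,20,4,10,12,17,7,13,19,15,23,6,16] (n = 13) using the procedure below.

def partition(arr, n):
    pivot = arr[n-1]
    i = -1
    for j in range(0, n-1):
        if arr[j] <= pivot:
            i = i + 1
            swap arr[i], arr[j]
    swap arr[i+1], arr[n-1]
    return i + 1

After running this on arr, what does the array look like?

[4,10,12,7,13,15,6,16,19,17,23,20,21]

pivot = arr[12] = 16; i = -1
j=0: arr[0]=21 > 16 → no swap
j=1: arr[1]=20 > 16 → no swap
j=2: arr[2]=4 ≤ 16 → i=0, swap arr[0],arr[2] → [4,20,21,10,12,17,7,13,19,15,23,6,16]
j=3: arr[3]=10 ≤ 16 → i=1, swap arr[1],arr[3] → [4,10,21,20,12,17,7,13,19,15,23,6,16]
j=4: arr[4]=12 ≤ 16 → i=2, swap arr[2],arr[4] → [4,10,12,20,21,17,7,13,19,15,23,6,16]
j=5: arr[5]=17 > 16 → no swap
j=6: arr[6]=7 ≤ 16 → i=3, swap arr[3],arr[6] → [4,10,12,7,21,17,20,13,19,15,23,6,16]
j=7: arr[7]=13 ≤ 16 → i=4, swap arr[4],arr[7] → [4,10,12,7,13,17,20,21,19,15,23,6,16]
j=8: arr[8]=19 > 16 → no swap
j=9: arr[9]=15 ≤ 16 → i=5, swap arr[5],arr[9] → [4,10,12,7,13,15,20,21,19,17,23,6,16]
j=10: arr[10]=23 > 16 → no swap
j=11: arr[11]=6 ≤ 16 → i=6, swap arr[6],arr[11] → [4,10,12,7,13,15,6,21,19,17,23,20,16]
final swap arr[7],arr[12] → [4,10,12,7,13,15,6,16,19,17,23,20,21]; return 7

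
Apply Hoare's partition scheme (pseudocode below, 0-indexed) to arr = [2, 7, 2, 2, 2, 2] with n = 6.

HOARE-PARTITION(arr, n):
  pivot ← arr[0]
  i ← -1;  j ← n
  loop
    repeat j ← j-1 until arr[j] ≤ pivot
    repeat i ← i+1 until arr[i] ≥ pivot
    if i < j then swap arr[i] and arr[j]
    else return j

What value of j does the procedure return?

pivot=2
j stops at 5 (2), i stops at 0 (2); swap ⇒ [2, 7, 2, 2, 2, 2]
j stops at 4 (2), i stops at 1 (7); swap ⇒ [2, 2, 2, 2, 7, 2]
j stops at 3 (2), i stops at 2 (2); swap ⇒ [2, 2, 2, 2, 7, 2]
j stops at 2, i stops at 3; i≥j ⇒ return 2. arr=[2, 2, 2, 2, 7, 2]

2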